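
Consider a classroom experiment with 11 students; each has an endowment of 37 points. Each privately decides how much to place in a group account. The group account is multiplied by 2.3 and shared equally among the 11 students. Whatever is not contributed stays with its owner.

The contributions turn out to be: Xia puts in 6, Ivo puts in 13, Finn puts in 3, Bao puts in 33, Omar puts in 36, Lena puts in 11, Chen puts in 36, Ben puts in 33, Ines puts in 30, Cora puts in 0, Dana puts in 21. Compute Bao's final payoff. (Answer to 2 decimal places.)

50.42 points

Total contributed: 6 + 13 + 3 + 33 + 36 + 11 + 36 + 33 + 30 + 0 + 21 = 222.
Each receives 2.3 × 222 / 11 = 46.42 from the group account.
Bao keeps 37 − 33 = 4, so Bao's payoff is 4 + 46.42 = 50.42.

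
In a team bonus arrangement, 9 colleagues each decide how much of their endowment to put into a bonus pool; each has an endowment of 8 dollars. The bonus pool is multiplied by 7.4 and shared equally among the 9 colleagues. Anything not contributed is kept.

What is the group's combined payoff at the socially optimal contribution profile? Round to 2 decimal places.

532.80 dollars

Each contributed unit returns 7.400 to the group as a whole (0.8222 to each of 9 players), which exceeds 1, so the social optimum is full contribution: group total = 7.400 × 72 = 532.80.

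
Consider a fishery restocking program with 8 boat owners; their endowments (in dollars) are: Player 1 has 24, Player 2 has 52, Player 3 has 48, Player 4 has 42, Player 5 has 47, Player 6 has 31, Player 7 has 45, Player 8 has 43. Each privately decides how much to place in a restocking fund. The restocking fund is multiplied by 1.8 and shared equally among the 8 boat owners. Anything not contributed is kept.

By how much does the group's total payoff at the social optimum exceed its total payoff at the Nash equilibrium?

265.60 dollars

The private return per contributed unit is 1.8/8 = 0.2250 < 1 for every player regardless of endowment, so the Nash equilibrium is zero contribution and the group total is Σ E_j = 24 + 52 + 48 + 42 + 47 + 31 + 45 + 43 = 332.
Each contributed unit returns 1.800 to the group, so the social optimum is full contribution by everyone: group total = 1.800 × 332 = 597.60.
Efficiency loss = (1.800 − 1) × 332 = 265.60.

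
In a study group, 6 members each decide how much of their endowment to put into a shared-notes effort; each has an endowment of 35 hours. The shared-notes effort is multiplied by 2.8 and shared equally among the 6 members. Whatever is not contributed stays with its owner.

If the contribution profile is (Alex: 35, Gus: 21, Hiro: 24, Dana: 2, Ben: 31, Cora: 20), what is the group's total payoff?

Total contributed: 35 + 21 + 24 + 2 + 31 + 20 = 133; total kept: 6 × 35 − 133 = 77.
The shared-notes effort pays out 2.8 × 133 = 372.40 in aggregate.
Group total = 77 + 372.40 = 449.40.

449.40 hours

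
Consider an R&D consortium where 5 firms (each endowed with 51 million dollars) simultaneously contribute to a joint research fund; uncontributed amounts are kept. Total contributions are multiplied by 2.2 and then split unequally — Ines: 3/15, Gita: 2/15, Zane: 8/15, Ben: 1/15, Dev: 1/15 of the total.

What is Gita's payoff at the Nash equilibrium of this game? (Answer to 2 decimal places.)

65.96 million dollars

Each unit j contributes comes back to j as 2.2 × (j's share), so j prefers to contribute only if that share exceeds 1/2.2 = 0.4545; otherwise keeping the unit dominates.
The only share above 0.4545 is Zane's 8/15, contributing 51; the remaining 4 contribute 0. Total contributed: 51.
Gita keeps 51 and receives 2.2 × 51 × 2/15 = 14.96 from the joint research fund, for a payoff of 65.96.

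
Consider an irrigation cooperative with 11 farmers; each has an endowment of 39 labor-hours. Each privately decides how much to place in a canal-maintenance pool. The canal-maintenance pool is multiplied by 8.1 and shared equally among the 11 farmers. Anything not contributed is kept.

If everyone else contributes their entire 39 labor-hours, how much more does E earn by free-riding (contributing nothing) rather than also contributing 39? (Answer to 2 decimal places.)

10.28 labor-hours

Switching from a contribution of 39 to 0 lets E keep an extra 39 labor-hours, but lowers the canal-maintenance pool by 39, which costs E their own share of that drop: 8.1/11 × 39 = 28.72.
Net gain = 39 − 28.72 = 10.28. The private return per contributed unit (0.7364) is below 1, so free-riding is indeed the best response regardless of what the others do.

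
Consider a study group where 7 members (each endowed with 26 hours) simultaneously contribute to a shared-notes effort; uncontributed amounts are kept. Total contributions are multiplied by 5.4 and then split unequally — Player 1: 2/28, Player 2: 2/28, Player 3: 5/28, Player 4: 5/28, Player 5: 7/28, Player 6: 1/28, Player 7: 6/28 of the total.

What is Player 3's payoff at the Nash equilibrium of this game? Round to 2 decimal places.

A player with share s gets back 5.4·s per unit contributed, so full contribution is dominant for anyone with s > 1/5.4 = 0.1852 and zero contribution is dominant for anyone below.
Player 5 and Player 7 clear that bar, contributing 26 each; the remaining 5 contribute 0. Total contributed: 52.
Player 3 keeps 26 and receives 5.4 × 52 × 5/28 = 50.14 from the shared-notes effort, for a payoff of 76.14.

76.14 hours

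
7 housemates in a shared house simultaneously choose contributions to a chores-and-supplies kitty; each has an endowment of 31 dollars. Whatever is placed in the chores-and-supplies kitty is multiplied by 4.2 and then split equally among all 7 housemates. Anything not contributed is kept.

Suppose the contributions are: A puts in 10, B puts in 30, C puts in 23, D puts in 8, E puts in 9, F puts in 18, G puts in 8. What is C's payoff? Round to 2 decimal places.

71.60 dollars

Total contributed: 10 + 30 + 23 + 8 + 9 + 18 + 8 = 106.
Each receives 4.2 × 106 / 7 = 63.60 from the chores-and-supplies kitty.
C keeps 31 − 23 = 8, so C's payoff is 8 + 63.60 = 71.60.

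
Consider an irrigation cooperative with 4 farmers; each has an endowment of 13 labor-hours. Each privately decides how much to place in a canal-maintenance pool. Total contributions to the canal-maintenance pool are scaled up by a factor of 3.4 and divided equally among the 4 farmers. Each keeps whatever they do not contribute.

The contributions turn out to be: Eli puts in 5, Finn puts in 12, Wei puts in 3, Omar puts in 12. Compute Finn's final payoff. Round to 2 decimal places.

Total contributed: 5 + 12 + 3 + 12 = 32.
Each receives 3.4 × 32 / 4 = 27.20 from the canal-maintenance pool.
Finn keeps 13 − 12 = 1, so Finn's payoff is 1 + 27.20 = 28.20.

28.20 labor-hours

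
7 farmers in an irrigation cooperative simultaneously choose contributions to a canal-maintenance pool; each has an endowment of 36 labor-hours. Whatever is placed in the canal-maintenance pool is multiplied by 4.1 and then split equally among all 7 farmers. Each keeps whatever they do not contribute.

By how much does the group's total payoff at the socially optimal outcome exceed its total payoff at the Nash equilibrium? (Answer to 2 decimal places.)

Each contributed unit returns 4.1/7 = 0.5857 to its contributor — below 1 — so contributing 0 is dominant for every player. At the Nash equilibrium everyone keeps their 36, and the group total is 7 × 36 = 252.
Each contributed unit returns 4.100 to the group as a whole (0.5857 to each of 7 players), which exceeds 1, so the social optimum is full contribution: group total = 4.100 × 252 = 1033.20.
Efficiency loss = 1033.20 − 252 = 781.20.

781.20 labor-hours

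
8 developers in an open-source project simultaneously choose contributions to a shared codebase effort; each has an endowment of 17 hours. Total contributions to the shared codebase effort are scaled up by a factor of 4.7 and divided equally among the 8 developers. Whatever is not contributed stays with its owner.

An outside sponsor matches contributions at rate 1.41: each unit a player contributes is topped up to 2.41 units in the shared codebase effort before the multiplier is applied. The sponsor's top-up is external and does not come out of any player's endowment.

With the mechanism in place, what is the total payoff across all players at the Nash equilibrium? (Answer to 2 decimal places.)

1540.47 hours

The effective private return per unit is now 4.7 × 2.41 / 8 = 1.4159 > 1, so every player's dominant strategy flips to full contribution.
So the Nash equilibrium is full contribution by all 8; the group earns 4.7 × 2.41 × 136 = 1540.47.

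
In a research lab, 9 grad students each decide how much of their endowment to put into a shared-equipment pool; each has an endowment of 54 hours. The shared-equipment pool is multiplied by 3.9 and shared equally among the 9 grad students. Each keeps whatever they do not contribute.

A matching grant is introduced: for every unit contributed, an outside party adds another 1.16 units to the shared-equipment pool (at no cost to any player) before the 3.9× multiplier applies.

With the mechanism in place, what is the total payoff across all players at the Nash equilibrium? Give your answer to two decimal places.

486.00 hours

Even with the mechanism, each unit contributed returns only 3.9 × 2.16 / 9 = 0.9360 per unit of net cost, so contributing nothing is still dominant.
Everyone keeps their endowment and the group total is 9 × 54 = 486.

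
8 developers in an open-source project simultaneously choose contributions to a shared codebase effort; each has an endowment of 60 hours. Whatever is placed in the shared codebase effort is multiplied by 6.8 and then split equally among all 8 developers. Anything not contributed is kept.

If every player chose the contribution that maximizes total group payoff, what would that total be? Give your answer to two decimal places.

Each contributed unit returns 6.800 to the group as a whole (0.8500 to each of 8 players), which exceeds 1, so the social optimum is full contribution: group total = 6.800 × 480 = 3264.00.

3264.00 hours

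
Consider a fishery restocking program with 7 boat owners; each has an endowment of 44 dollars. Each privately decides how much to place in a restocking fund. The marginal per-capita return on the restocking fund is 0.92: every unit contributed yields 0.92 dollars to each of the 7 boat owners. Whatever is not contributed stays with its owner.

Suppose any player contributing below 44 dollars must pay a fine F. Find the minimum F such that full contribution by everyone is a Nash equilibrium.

3.52 dollars

Given the others contribute fully, the best deviation is to contribute 0 (any partial contribution still incurs the fine and gives up units whose private return 0.92 is below 1).
Deviating from 44 to 0 saves 44 dollars but forfeits the deviator's share of the drop in the restocking fund: 0.92 × 44 = 40.48.
So the deviation gain is 44 − 40.48 = 3.52, and the fine must be at least 3.52 dollars to wipe it out.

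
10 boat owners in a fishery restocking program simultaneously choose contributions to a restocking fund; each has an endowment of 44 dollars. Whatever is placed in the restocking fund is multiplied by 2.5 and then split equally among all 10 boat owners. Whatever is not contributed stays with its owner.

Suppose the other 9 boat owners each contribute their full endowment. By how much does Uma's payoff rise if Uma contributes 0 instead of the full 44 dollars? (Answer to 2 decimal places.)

33.00 dollars

Switching from a contribution of 44 to 0 lets Uma keep an extra 44 dollars, but lowers the restocking fund by 44, which costs Uma their own share of that drop: 2.5/10 × 44 = 11.00.
Net gain = 44 − 11.00 = 33.00. The private return per contributed unit (0.2500) is below 1, so free-riding is indeed the best response regardless of what the others do.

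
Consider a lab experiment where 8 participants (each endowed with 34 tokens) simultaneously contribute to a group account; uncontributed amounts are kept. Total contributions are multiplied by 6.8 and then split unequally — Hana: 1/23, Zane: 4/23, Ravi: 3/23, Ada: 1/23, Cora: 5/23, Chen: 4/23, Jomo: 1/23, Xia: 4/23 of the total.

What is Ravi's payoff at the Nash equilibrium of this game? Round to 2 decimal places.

154.63 tokens

Player j's private return per contributed unit is 6.8 × (j's share). Contributing is weakly dominant for j when that share is at least 1/6.8 = 0.1471, and contributing 0 is dominant otherwise.
The shares above 0.1471 belong to Zane, Cora, Chen and Xia, contributing 34 each; the remaining 4 contribute 0. Total contributed: 136.
Ravi keeps 34 and receives 6.8 × 136 × 3/23 = 120.63 from the group account, for a payoff of 154.63.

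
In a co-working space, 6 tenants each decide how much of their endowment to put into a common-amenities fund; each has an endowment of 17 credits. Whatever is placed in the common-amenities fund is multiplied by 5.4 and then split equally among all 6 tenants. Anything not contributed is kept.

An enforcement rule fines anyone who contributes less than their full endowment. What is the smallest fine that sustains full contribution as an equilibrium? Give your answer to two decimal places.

1.70 credits

Given the others contribute fully, the best deviation is to contribute 0 (any partial contribution still incurs the fine and gives up units whose private return 0.9000 is below 1).
Deviating from 17 to 0 saves 17 credits but forfeits the deviator's share of the drop in the common-amenities fund: 5.4/6 × 17 = 15.30.
So the deviation gain is 17 − 15.30 = 1.70, and the fine must be at least 1.70 credits to wipe it out.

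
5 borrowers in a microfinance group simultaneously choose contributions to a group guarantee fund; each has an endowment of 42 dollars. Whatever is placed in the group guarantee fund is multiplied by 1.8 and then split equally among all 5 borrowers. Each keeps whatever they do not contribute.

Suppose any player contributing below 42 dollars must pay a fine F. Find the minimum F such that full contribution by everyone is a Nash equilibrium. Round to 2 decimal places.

Given the others contribute fully, the best deviation is to contribute 0 (any partial contribution still incurs the fine and gives up units whose private return 0.3600 is below 1).
Deviating from 42 to 0 saves 42 dollars but forfeits the deviator's share of the drop in the group guarantee fund: 1.8/5 × 42 = 15.12.
So the deviation gain is 42 − 15.12 = 26.88, and the fine must be at least 26.88 dollars to wipe it out.

26.88 dollars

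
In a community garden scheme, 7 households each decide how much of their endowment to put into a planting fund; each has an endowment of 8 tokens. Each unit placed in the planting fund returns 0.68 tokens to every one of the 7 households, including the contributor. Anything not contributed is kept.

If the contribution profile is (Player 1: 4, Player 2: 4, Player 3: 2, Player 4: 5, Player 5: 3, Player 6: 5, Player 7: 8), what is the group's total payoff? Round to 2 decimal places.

Total contributed: 4 + 4 + 2 + 5 + 3 + 5 + 8 = 31; total kept: 7 × 8 − 31 = 25.
The planting fund pays out 0.68 × 7 × 31 = 147.56 in aggregate.
Group total = 25 + 147.56 = 172.56.

172.56 tokens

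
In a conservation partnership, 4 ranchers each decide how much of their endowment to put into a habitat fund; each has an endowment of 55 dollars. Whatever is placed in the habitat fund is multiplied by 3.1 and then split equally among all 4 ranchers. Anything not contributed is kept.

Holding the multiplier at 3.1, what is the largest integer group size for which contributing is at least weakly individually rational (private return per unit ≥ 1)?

3

Private return per unit is 3.1/(group size), which is ≥ 1 whenever the group size is ≤ 3.1.
The largest such integer is 3.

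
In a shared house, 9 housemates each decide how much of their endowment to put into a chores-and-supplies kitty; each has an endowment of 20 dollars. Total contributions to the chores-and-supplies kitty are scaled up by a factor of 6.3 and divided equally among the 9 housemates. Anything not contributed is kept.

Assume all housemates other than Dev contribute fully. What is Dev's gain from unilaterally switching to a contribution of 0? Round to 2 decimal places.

Switching from a contribution of 20 to 0 lets Dev keep an extra 20 dollars, but lowers the chores-and-supplies kitty by 20, which costs Dev their own share of that drop: 6.3/9 × 20 = 14.00.
Net gain = 20 − 14.00 = 6.00. The private return per contributed unit (0.7000) is below 1, so free-riding is indeed the best response regardless of what the others do.

6.00 dollars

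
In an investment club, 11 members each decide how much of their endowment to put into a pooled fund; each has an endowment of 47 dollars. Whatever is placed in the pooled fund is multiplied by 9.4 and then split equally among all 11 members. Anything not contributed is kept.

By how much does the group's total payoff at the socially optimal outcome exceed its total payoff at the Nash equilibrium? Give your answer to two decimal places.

4342.80 dollars

Each contributed unit returns 9.4/11 = 0.8545 to its contributor — below 1 — so contributing 0 is dominant for every player. At the Nash equilibrium everyone keeps their 47, and the group total is 11 × 47 = 517.
Each contributed unit returns 9.400 to the group as a whole (0.8545 to each of 11 players), which exceeds 1, so the social optimum is full contribution: group total = 9.400 × 517 = 4859.80.
Efficiency loss = 4859.80 − 517 = 4342.80.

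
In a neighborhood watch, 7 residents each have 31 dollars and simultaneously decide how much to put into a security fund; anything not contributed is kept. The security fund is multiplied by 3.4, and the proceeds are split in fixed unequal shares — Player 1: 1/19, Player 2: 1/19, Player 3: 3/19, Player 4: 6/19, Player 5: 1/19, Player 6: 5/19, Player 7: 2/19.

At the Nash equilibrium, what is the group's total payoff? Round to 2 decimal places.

For player j, contributing a unit is worthwhile iff 3.4 × (j's share) ≥ 1, i.e. iff j's share is at least 0.2941.
Player 4 alone (share 6/19) is above the threshold, contributing 31; the remaining 6 contribute 0. Total contributed: 31.
The security fund pays out 3.4 × 31 = 105.40 in total (split across the unequal shares, but the aggregate is all that matters for the group sum).
The 6 free-riders keep 31 each, adding 186. Group total = 186 + 105.40 = 291.40.

291.40 dollars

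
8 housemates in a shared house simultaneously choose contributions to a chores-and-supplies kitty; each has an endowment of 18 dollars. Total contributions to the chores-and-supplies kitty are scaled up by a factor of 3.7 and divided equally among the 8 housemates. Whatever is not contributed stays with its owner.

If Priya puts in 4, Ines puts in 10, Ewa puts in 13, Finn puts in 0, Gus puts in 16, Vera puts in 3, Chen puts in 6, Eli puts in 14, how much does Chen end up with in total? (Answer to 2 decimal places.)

42.53 dollars

Total contributed: 4 + 10 + 13 + 0 + 16 + 3 + 6 + 14 = 66.
Each receives 3.7 × 66 / 8 = 30.53 from the chores-and-supplies kitty.
Chen keeps 18 − 6 = 12, so Chen's payoff is 12 + 30.53 = 42.53.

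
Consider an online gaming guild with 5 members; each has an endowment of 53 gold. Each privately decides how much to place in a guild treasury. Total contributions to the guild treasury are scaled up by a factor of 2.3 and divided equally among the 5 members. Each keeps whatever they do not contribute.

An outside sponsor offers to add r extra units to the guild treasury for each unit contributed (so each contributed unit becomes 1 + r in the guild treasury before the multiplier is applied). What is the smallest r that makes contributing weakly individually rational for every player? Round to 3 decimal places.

1.174

With matching at rate r, one contributed unit becomes (1 + r) in the guild treasury and returns 2.3 × (1 + r) / 5 to the contributor.
Setting this equal to 1: 1 + r = 5/2.3 = 2.1739.
So the minimum matching rate is r = 2.1739 − 1 = 1.174.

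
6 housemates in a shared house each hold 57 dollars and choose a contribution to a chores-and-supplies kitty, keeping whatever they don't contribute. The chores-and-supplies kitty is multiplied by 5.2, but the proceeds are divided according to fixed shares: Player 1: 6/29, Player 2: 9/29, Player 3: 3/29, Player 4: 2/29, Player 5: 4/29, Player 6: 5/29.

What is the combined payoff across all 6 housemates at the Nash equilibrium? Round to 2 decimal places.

820.80 dollars

A player with share s gets back 5.2·s per unit contributed, so full contribution is dominant for anyone with s > 1/5.2 = 0.1923 and zero contribution is dominant for anyone below.
Player 1 and Player 2 clear that bar, contributing 57 each; the remaining 4 contribute 0. Total contributed: 114.
The chores-and-supplies kitty pays out 5.2 × 114 = 592.80 in total (split across the unequal shares, but the aggregate is all that matters for the group sum).
The 4 free-riders keep 57 each, adding 228. Group total = 228 + 592.80 = 820.80.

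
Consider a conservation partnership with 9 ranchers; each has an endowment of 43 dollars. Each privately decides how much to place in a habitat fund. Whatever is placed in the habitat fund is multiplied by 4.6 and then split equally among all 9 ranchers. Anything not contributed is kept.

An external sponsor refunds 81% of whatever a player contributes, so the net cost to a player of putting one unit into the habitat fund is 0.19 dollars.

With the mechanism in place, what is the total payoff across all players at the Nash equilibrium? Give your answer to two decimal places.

With the mechanism, a contributed unit returns (4.6/9) / 0.19 = 2.6901 per unit of net cost to the contributor — now above 1 — so contributing fully is weakly dominant for every player.
So the Nash equilibrium is full contribution by all 9; the group earns 9 × (43 × 0.81 + 4.6 × 43) = 2093.67.

2093.67 dollars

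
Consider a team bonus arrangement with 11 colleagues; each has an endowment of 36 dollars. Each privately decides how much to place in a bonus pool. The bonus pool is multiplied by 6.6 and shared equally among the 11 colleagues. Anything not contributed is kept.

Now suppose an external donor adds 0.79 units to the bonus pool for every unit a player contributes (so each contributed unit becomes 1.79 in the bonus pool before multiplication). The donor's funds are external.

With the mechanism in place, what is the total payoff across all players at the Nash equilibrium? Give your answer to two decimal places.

4678.34 dollars

Under the mechanism each unit contributed yields 6.6 × 1.79 / 11 = 1.0740 back to its contributor per unit of net cost, which exceeds 1, making full contribution the dominant choice for everyone.
So the Nash equilibrium is full contribution by all 11; the group earns 6.6 × 1.79 × 396 = 4678.34.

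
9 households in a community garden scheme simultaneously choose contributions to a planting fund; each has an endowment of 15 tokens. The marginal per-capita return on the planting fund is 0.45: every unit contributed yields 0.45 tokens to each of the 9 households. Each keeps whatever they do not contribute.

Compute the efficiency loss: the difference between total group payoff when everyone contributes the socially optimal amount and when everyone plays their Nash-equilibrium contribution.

411.75 tokens

The private return per contributed unit is 0.45 < 1, so contributing 0 is dominant for every player. At the Nash equilibrium everyone keeps their 15, and the group total is 9 × 15 = 135.
Each contributed unit returns 4.050 to the group as a whole (0.45 to each of 9 players), which exceeds 1, so the social optimum is full contribution: group total = 4.050 × 135 = 546.75.
Efficiency loss = 546.75 − 135 = 411.75.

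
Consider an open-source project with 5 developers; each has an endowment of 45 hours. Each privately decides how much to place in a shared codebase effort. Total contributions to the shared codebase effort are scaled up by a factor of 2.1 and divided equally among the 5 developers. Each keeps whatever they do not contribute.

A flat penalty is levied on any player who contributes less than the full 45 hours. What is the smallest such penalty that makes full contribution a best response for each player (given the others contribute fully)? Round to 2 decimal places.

26.10 hours

Given the others contribute fully, the best deviation is to contribute 0 (any partial contribution still incurs the fine and gives up units whose private return 0.4200 is below 1).
Deviating from 45 to 0 saves 45 hours but forfeits the deviator's share of the drop in the shared codebase effort: 2.1/5 × 45 = 18.90.
So the deviation gain is 45 − 18.90 = 26.10, and the fine must be at least 26.10 hours to wipe it out.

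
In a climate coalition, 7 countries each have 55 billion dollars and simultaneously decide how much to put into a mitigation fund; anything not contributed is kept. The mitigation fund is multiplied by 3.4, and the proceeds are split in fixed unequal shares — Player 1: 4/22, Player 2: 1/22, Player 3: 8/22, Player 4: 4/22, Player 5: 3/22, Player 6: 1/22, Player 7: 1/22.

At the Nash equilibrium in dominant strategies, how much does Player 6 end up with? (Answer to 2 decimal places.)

For player j, contributing a unit is worthwhile iff 3.4 × (j's share) ≥ 1, i.e. iff j's share is at least 0.2941.
The only share above 0.2941 is Player 3's 8/22, contributing 55; the remaining 6 contribute 0. Total contributed: 55.
Player 6 keeps 55 and receives 3.4 × 55 × 1/22 = 8.50 from the mitigation fund, for a payoff of 63.50.

63.50 billion dollars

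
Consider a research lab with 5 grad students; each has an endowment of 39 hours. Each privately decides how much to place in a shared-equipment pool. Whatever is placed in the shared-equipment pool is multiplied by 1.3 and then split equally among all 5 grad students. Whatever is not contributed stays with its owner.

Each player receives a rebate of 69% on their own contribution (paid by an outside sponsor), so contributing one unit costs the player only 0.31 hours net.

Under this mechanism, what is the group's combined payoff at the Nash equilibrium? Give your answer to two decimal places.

With the mechanism, a contributed unit returns (1.3/5) / 0.31 = 0.8387 per unit of net cost — still below 1 — so contributing 0 remains dominant for every player.
At the Nash equilibrium no one contributes; group total payoff = 5 × 39 = 195.

195.00 hours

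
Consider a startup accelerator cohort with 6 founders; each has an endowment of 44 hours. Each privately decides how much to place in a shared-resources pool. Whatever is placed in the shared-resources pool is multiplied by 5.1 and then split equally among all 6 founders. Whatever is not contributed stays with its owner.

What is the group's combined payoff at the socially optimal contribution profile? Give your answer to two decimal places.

Each contributed unit returns 5.100 to the group as a whole (0.8500 to each of 6 players), which exceeds 1, so the social optimum is full contribution: group total = 5.100 × 264 = 1346.40.

1346.40 hours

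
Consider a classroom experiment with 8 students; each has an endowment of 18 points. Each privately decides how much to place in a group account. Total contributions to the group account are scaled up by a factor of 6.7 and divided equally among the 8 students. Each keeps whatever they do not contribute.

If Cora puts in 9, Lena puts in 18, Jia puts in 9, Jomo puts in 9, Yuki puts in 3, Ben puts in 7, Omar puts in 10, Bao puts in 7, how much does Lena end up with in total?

Total contributed: 9 + 18 + 9 + 9 + 3 + 7 + 10 + 7 = 72.
Each receives 6.7 × 72 / 8 = 60.30 from the group account.
Lena keeps 18 − 18 = 0, so Lena's payoff is 0 + 60.30 = 60.30.

60.30 points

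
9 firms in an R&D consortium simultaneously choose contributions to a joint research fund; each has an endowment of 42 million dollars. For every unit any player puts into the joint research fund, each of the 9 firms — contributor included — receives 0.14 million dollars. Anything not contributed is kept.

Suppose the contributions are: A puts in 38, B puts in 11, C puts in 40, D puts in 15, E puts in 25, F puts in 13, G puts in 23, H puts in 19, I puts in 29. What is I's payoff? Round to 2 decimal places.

Total contributed: 38 + 11 + 40 + 15 + 25 + 13 + 23 + 19 + 29 = 213.
Each receives 0.14 × 213 = 29.82 from the joint research fund.
I keeps 42 − 29 = 13, so I's payoff is 13 + 29.82 = 42.82.

42.82 million dollars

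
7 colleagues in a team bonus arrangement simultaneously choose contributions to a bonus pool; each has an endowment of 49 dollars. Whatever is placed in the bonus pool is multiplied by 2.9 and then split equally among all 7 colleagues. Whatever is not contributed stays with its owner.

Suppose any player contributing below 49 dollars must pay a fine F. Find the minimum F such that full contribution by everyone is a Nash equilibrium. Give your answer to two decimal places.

Given the others contribute fully, the best deviation is to contribute 0 (any partial contribution still incurs the fine and gives up units whose private return 0.4143 is below 1).
Deviating from 49 to 0 saves 49 dollars but forfeits the deviator's share of the drop in the bonus pool: 2.9/7 × 49 = 20.30.
So the deviation gain is 49 − 20.30 = 28.70, and the fine must be at least 28.70 dollars to wipe it out.

28.70 dollars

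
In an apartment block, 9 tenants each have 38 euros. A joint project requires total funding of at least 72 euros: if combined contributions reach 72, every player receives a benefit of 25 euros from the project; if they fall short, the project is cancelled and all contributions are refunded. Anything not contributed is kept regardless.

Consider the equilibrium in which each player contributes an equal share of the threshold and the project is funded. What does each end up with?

Equal share of the threshold: 72/9 = 8.
At this profile no one gains by cutting their contribution: any cut drops the total below 72, the project is cancelled, contributions are refunded, and the deviator ends with 38, which is less than 38 − 8 + 25 = 55. Contributing more than 8 just wastes the excess. So contributing exactly 8 is a best response.
Each player's payoff: 38 − 8 + 25 = 55.

55 euros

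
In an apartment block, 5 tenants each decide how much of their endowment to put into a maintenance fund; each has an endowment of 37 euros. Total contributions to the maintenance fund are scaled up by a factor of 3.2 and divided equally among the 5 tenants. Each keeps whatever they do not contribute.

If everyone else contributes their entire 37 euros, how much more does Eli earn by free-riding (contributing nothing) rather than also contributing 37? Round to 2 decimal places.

Switching from a contribution of 37 to 0 lets Eli keep an extra 37 euros, but lowers the maintenance fund by 37, which costs Eli their own share of that drop: 3.2/5 × 37 = 23.68.
Net gain = 37 − 23.68 = 13.32. The private return per contributed unit (0.6400) is below 1, so free-riding is indeed the best response regardless of what the others do.

13.32 euros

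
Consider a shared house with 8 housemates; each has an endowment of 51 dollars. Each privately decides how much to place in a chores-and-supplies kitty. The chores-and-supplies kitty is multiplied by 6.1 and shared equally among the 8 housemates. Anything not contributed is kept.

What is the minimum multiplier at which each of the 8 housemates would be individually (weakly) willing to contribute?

8

A contributed unit returns (multiplier)/8 to its contributor.
This reaches 1 exactly when the multiplier is 8.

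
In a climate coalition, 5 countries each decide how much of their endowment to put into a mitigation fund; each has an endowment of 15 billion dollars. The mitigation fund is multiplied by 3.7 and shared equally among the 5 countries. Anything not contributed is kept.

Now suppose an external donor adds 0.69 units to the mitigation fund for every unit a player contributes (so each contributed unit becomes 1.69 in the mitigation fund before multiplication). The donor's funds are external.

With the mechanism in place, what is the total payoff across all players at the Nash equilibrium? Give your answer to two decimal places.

468.98 billion dollars

The effective private return per unit is now 3.7 × 1.69 / 5 = 1.2506 > 1, so every player's dominant strategy flips to full contribution.
So the Nash equilibrium is full contribution by all 5; the group earns 3.7 × 1.69 × 75 = 468.98.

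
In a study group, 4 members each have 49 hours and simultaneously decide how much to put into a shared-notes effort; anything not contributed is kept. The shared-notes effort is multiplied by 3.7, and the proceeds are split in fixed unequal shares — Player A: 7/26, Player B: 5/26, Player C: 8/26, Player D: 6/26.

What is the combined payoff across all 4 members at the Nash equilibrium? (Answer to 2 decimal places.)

For player j, contributing a unit is worthwhile iff 3.7 × (j's share) ≥ 1, i.e. iff j's share is at least 0.2703.
The only share above 0.2703 is Player C's 8/26, contributing 49; the remaining 3 contribute 0. Total contributed: 49.
The shared-notes effort pays out 3.7 × 49 = 181.30 in total (split across the unequal shares, but the aggregate is all that matters for the group sum).
The 3 free-riders keep 49 each, adding 147. Group total = 147 + 181.30 = 328.30.

328.30 hours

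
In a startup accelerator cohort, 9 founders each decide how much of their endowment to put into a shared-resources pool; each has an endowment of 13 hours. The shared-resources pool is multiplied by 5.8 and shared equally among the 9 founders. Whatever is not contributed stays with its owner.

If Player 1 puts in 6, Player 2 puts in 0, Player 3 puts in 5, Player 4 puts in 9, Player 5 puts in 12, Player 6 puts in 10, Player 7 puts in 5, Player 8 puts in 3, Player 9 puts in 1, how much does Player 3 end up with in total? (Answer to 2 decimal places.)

Total contributed: 6 + 0 + 5 + 9 + 12 + 10 + 5 + 3 + 1 = 51.
Each receives 5.8 × 51 / 9 = 32.87 from the shared-resources pool.
Player 3 keeps 13 − 5 = 8, so Player 3's payoff is 8 + 32.87 = 40.87.

40.87 hours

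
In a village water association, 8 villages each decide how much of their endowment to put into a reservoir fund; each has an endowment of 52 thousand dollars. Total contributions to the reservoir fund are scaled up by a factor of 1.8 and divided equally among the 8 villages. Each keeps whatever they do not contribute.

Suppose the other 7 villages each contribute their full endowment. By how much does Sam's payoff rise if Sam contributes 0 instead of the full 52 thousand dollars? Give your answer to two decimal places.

40.30 thousand dollars

Switching from a contribution of 52 to 0 lets Sam keep an extra 52 thousand dollars, but lowers the reservoir fund by 52, which costs Sam their own share of that drop: 1.8/8 × 52 = 11.70.
Net gain = 52 − 11.70 = 40.30. The private return per contributed unit (0.2250) is below 1, so free-riding is indeed the best response regardless of what the others do.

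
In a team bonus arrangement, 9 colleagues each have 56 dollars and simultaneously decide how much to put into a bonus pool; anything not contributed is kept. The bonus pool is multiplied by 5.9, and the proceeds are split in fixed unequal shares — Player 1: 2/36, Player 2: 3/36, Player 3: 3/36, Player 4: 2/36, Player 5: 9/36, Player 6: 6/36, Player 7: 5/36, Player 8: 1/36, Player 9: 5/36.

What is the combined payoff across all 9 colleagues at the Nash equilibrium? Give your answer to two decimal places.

778.40 dollars

For player j, contributing a unit is worthwhile iff 5.9 × (j's share) ≥ 1, i.e. iff j's share is at least 0.1695.
Only Player 5 (9/36) clears that bar, contributing 56; the remaining 8 contribute 0. Total contributed: 56.
The bonus pool pays out 5.9 × 56 = 330.40 in total (split across the unequal shares, but the aggregate is all that matters for the group sum).
The 8 free-riders keep 56 each, adding 448. Group total = 448 + 330.40 = 778.40.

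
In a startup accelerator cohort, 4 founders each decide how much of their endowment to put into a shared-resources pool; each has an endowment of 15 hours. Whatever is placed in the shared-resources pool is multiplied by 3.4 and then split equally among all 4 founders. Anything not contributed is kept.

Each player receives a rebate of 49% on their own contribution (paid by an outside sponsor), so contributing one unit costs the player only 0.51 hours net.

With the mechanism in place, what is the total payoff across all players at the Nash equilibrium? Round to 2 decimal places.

233.40 hours

Under the mechanism each unit contributed yields (3.4/4) / 0.51 = 1.6667 back to its contributor per unit of net cost, which exceeds 1, making full contribution the dominant choice for everyone.
At the Nash equilibrium everyone contributes 15. Group total payoff = 4 × (15 × 0.49 + 3.4 × 15) = 233.40.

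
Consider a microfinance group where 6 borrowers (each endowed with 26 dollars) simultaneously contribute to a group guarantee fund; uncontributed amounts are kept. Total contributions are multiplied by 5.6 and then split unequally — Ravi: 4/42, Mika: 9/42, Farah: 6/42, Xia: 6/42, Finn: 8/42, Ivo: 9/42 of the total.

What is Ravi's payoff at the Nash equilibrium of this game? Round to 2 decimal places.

Player j's private return per contributed unit is 5.6 × (j's share). Contributing is weakly dominant for j when that share is at least 1/5.6 = 0.1786, and contributing 0 is dominant otherwise.
Mika, Finn and Ivo clear that bar, contributing 26 each; the remaining 3 contribute 0. Total contributed: 78.
Ravi keeps 26 and receives 5.6 × 78 × 4/42 = 41.60 from the group guarantee fund, for a payoff of 67.60.

67.60 dollars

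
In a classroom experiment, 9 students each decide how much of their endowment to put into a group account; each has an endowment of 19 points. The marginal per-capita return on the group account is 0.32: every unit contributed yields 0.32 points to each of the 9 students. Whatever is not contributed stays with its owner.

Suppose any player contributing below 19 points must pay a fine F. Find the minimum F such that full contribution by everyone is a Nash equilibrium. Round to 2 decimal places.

12.92 points

Given the others contribute fully, the best deviation is to contribute 0 (any partial contribution still incurs the fine and gives up units whose private return 0.32 is below 1).
Deviating from 19 to 0 saves 19 points but forfeits the deviator's share of the drop in the group account: 0.32 × 19 = 6.08.
So the deviation gain is 19 − 6.08 = 12.92, and the fine must be at least 12.92 points to wipe it out.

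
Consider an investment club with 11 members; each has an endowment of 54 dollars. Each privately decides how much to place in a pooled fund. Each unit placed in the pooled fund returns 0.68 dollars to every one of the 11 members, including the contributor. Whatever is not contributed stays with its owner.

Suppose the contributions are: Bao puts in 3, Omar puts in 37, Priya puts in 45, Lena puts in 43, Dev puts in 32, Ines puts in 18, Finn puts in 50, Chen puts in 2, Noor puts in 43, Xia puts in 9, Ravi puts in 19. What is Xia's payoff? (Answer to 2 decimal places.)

249.68 dollars

Total contributed: 3 + 37 + 45 + 43 + 32 + 18 + 50 + 2 + 43 + 9 + 19 = 301.
Each receives 0.68 × 301 = 204.68 from the pooled fund.
Xia keeps 54 − 9 = 45, so Xia's payoff is 45 + 204.68 = 249.68.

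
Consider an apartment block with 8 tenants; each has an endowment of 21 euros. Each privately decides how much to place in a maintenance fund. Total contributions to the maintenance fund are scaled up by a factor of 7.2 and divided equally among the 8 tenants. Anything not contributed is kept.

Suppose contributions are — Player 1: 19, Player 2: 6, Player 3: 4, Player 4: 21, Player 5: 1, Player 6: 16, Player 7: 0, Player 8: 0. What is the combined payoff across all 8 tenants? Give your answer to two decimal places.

Total contributed: 19 + 6 + 4 + 21 + 1 + 16 + 0 + 0 = 67; total kept: 8 × 21 − 67 = 101.
The maintenance fund pays out 7.2 × 67 = 482.40 in aggregate.
Group total = 101 + 482.40 = 583.40.

583.40 euros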